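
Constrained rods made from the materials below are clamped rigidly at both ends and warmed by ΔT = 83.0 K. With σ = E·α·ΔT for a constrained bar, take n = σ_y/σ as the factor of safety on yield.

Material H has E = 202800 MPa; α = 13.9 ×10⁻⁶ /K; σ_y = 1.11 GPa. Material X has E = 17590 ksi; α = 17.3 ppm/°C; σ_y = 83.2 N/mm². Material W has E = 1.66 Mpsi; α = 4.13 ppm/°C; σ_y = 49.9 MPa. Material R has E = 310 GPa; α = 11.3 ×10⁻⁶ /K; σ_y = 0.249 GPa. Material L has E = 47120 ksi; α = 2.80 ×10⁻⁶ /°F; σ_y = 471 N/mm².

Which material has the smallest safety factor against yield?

In consistent units (E in GPa, α in ×10⁻⁶/K, σ_y in MPa):
  material H: E = 202.8, α = 13.9, σ_y = 1110 → σ = 234 MPa, n = 4.74
  material X: E = 121.3, α = 17.3, σ_y = 83.20 → σ = 174 MPa, n = 0.478
  material W: E = 11.45, α = 4.13, σ_y = 49.90 → σ = 3.92 MPa, n = 12.7
  material R: E = 310.0, α = 11.3, σ_y = 249.0 → σ = 291 MPa, n = 0.856
  material L: E = 324.9, α = 5.04, σ_y = 471.0 → σ = 136 MPa, n = 3.47
Smallest n: material X with n = 0.478.

material X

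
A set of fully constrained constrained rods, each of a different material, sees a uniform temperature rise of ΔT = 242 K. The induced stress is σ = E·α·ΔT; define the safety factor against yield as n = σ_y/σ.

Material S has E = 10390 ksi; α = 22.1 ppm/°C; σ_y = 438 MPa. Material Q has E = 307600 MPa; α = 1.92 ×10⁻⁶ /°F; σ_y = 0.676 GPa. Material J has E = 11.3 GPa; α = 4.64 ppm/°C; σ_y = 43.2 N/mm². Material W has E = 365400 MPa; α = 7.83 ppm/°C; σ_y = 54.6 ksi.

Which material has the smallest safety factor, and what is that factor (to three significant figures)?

material W, n = 0.544

Converting E to GPa, α to ×10⁻⁶/K, σ_y to MPa, then σ and n for each:
  material S: E = 71.64, α = 22.1, σ_y = 438.0 → σ = 383 MPa, n = 1.14
  material Q: E = 307.6, α = 3.46, σ_y = 676.0 → σ = 257 MPa, n = 2.63
  material J: E = 11.30, α = 4.64, σ_y = 43.20 → σ = 12.7 MPa, n = 3.40
  material W: E = 365.4, α = 7.83, σ_y = 376.5 → σ = 692 MPa, n = 0.544
The minimum is material W at n = 0.544.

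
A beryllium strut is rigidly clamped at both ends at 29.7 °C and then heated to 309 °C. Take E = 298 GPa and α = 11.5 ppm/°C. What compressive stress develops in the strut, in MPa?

957 MPa

ΔT = 279.3 K. Constrained thermal stress σ = E·α·ΔT = 298.0×10³ MPa × 11.5×10⁻⁶ × 279.3 = 957 MPa (compressive).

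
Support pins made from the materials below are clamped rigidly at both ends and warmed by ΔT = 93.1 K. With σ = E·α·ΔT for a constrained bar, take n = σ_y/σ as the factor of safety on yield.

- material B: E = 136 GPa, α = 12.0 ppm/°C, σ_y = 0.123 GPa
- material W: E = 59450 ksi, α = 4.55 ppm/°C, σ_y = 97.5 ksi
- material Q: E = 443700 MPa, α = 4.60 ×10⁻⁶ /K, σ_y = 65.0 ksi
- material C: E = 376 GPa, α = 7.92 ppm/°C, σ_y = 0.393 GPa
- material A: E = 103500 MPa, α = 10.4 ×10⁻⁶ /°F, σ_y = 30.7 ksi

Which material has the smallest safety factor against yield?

With everything in SI (GPa, ×10⁻⁶/K, MPa):
  material B: E = 136.0, α = 12.0, σ_y = 123.0 → σ = 152 MPa, n = 0.810
  material W: E = 409.9, α = 4.55, σ_y = 672.2 → σ = 174 MPa, n = 3.87
  material Q: E = 443.7, α = 4.60, σ_y = 448.2 → σ = 190 MPa, n = 2.36
  material C: E = 376.0, α = 7.92, σ_y = 393.0 → σ = 277 MPa, n = 1.42
  material A: E = 103.5, α = 18.7, σ_y = 211.7 → σ = 180 MPa, n = 1.17
Material B has the lowest safety factor, n = 0.810.

material B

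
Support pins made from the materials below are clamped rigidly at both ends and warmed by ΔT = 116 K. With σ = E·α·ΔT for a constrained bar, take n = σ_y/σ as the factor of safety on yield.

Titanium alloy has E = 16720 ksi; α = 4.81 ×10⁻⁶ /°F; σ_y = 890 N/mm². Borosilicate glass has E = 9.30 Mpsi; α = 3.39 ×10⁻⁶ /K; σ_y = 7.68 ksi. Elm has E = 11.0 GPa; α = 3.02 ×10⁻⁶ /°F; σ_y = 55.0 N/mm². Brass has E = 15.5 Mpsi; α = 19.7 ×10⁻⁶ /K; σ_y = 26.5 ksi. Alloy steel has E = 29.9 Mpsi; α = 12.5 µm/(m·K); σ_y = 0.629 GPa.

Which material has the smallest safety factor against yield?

In consistent units (E in GPa, α in ×10⁻⁶/K, σ_y in MPa):
  titanium alloy: E = 115.3, α = 8.66, σ_y = 890.0 → σ = 116 MPa, n = 7.69
  borosilicate glass: E = 64.12, α = 3.39, σ_y = 52.95 → σ = 25.2 MPa, n = 2.10
  elm: E = 11.00, α = 5.44, σ_y = 55.00 → σ = 6.94 MPa, n = 7.93
  brass: E = 106.9, α = 19.7, σ_y = 182.7 → σ = 244 MPa, n = 0.748
  alloy steel: E = 206.2, α = 12.5, σ_y = 629.0 → σ = 299 MPa, n = 2.10
The minimum is brass at n = 0.748.

brass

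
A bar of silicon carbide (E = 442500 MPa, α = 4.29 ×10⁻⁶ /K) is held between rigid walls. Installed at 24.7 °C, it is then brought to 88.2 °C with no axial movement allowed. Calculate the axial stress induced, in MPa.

121 MPa

E = 442500 MPa = 442.5 GPa.
ΔT = 63.50 K. Constrained thermal stress σ = E·α·ΔT = 442.5×10³ MPa × 4.29×10⁻⁶ × 63.50 = 121 MPa (compressive).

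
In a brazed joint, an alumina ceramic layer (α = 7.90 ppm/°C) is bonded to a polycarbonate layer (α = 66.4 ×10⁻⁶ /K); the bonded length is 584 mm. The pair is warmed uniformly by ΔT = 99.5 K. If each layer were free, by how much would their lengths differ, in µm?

Δα = |7.90 − 66.4|×10⁻⁶/K = 58.5×10⁻⁶/K.
ΔL_mismatch = Δα·L·ΔT = 58.5×10⁻⁶ × 584.0 mm × 99.5 K = 3400 µm.

3400 µm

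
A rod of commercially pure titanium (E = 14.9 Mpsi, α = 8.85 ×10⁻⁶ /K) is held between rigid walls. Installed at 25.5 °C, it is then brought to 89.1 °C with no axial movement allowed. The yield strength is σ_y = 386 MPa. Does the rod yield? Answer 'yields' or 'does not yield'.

does not yield

E = 14.9 Mpsi = 102.7 GPa.
ΔT = 63.60 K. Constrained thermal stress σ = E·α·ΔT = 102.7×10³ MPa × 8.85×10⁻⁶ × 63.60 = 57.8 MPa (compressive).
Compare to σ_y = 386 MPa: σ < σ_y, so it does not yield.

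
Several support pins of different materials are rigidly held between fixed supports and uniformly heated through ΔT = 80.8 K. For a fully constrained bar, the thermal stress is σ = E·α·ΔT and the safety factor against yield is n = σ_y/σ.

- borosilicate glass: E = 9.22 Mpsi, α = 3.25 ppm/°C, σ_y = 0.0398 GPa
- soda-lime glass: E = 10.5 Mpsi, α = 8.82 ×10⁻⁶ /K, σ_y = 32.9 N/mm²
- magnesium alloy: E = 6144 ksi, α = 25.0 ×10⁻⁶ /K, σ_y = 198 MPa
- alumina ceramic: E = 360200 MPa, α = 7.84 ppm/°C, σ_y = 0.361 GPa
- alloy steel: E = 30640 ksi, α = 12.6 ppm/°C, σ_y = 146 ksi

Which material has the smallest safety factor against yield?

soda-lime glass

Per material, after unit conversion:
  borosilicate glass: E = 63.57, α = 3.25, σ_y = 39.80 → σ = 16.7 MPa, n = 2.38
  soda-lime glass: E = 72.39, α = 8.82, σ_y = 32.90 → σ = 51.6 MPa, n = 0.638
  magnesium alloy: E = 42.36, α = 25.0, σ_y = 198.0 → σ = 85.6 MPa, n = 2.31
  alumina ceramic: E = 360.2, α = 7.84, σ_y = 361.0 → σ = 228 MPa, n = 1.58
  alloy steel: E = 211.3, α = 12.6, σ_y = 1007 → σ = 215 MPa, n = 4.68
The minimum is soda-lime glass at n = 0.638.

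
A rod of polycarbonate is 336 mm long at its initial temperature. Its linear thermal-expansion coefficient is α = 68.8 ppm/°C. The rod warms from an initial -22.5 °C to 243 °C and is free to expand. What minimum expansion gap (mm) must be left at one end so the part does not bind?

6.14 mm

ΔT = 243 − (-22.5) = 265.5 K.
ΔL = α·L₀·ΔT = 68.8×10⁻⁶ × 336 mm × 265.5 K = 6.14 mm.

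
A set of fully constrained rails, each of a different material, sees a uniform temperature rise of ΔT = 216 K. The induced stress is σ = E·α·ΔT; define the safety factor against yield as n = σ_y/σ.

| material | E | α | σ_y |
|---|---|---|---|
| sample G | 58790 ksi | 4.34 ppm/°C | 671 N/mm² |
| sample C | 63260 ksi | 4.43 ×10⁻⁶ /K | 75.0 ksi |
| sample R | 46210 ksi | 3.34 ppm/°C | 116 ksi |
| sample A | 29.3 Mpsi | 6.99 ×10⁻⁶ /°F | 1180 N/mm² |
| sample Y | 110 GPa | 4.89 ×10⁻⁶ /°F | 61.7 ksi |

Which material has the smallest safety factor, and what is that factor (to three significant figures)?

Converting E to GPa, α to ×10⁻⁶/K, σ_y to MPa, then σ and n for each:
  sample G: E = 405.3, α = 4.34, σ_y = 671.0 → σ = 380 MPa, n = 1.77
  sample C: E = 436.2, α = 4.43, σ_y = 517.1 → σ = 417 MPa, n = 1.24
  sample R: E = 318.6, α = 3.34, σ_y = 799.8 → σ = 230 MPa, n = 3.48
  sample A: E = 202.0, α = 12.6, σ_y = 1180 → σ = 549 MPa, n = 2.15
  sample Y: E = 110.0, α = 8.80, σ_y = 425.4 → σ = 209 MPa, n = 2.03
Smallest n: sample C with n = 1.24.

sample C, n = 1.24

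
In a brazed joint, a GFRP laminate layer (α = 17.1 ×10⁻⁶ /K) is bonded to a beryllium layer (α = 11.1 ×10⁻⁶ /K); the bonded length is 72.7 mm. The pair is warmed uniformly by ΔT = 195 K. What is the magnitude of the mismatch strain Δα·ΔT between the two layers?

1.17×10⁻³

Δα = |17.1 − 11.1|×10⁻⁶/K = 6.00×10⁻⁶/K.
Mismatch strain = Δα·ΔT = 6.00×10⁻⁶ × 195.0 = 1.17×10⁻³.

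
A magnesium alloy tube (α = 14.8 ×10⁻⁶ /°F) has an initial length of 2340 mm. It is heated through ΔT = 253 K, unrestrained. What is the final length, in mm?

2355.8 mm

Convert α: 14.8×10⁻⁶/°F × (9/5) = 26.6×10⁻⁶/K.
ΔL = α·L₀·ΔT = 26.6×10⁻⁶ × 2340 mm × 253.0 K = 15.8 mm.
L = L₀ + ΔL = 2340 + 15.8 = 2355.8 mm.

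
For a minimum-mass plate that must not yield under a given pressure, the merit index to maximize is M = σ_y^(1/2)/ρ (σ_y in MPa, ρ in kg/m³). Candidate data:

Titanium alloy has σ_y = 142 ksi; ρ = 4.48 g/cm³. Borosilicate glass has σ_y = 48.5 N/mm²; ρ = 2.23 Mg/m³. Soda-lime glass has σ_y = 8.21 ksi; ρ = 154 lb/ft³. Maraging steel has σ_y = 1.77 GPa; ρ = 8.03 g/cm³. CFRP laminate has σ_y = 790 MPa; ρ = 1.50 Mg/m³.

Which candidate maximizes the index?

CFRP laminate

Normalizing units and computing the index:
  titanium alloy: σ_y = 979.1 MPa, ρ = 4480 kg/m³
  borosilicate glass: σ_y = 48.50 MPa, ρ = 2230 kg/m³
  soda-lime glass: σ_y = 56.61 MPa, ρ = 2467 kg/m³
  maraging steel: σ_y = 1770 MPa, ρ = 8030 kg/m³
  CFRP laminate: σ_y = 790.0 MPa, ρ = 1500 kg/m³
  CFRP laminate: M = 18.7×10⁻³
  titanium alloy: M = 6.98×10⁻³
  maraging steel: M = 5.24×10⁻³
  borosilicate glass: M = 3.12×10⁻³
  soda-lime glass: M = 3.05×10⁻³
CFRP laminate ranks first.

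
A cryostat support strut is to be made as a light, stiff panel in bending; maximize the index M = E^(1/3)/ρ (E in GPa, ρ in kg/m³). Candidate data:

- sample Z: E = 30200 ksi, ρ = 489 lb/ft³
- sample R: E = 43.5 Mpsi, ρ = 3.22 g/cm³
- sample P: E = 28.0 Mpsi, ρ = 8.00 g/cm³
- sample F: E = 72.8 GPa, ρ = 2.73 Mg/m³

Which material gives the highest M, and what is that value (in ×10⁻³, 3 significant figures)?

sample R, M = 2.08×10⁻³

After converting to SI:
  sample Z: E = 208.2 GPa, ρ = 7833 kg/m³
  sample R: E = 299.9 GPa, ρ = 3220 kg/m³
  sample P: E = 193.1 GPa, ρ = 8000 kg/m³
  sample F: E = 72.80 GPa, ρ = 2730 kg/m³
  sample R: M = 2.08×10⁻³
  sample F: M = 1.53×10⁻³
  sample Z: M = 0.757×10⁻³
  sample P: M = 0.722×10⁻³
Sample R has the largest M.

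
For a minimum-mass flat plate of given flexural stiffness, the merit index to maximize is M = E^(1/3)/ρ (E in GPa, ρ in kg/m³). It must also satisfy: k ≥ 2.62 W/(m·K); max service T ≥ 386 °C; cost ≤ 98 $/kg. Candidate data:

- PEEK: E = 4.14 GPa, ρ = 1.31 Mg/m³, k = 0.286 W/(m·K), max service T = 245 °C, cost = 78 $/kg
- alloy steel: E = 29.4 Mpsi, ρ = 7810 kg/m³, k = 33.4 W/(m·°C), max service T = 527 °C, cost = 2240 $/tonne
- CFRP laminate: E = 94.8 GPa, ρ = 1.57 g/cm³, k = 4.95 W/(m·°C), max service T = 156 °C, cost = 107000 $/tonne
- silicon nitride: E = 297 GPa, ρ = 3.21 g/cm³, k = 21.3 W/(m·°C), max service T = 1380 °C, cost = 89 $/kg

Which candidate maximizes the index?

Screen on constraints: k ≥ 2.62 W/(m·K); max service T ≥ 386 °C; cost ≤ 98 $/kg. Survivors: alloy steel, silicon nitride.
After converting to SI:
  alloy steel: E = 202.7 GPa, ρ = 7810 kg/m³
  silicon nitride: E = 297.0 GPa, ρ = 3210 kg/m³
  silicon nitride: M = 2.08×10⁻³
  alloy steel: M = 0.752×10⁻³
Silicon nitride has the largest M.

silicon nitride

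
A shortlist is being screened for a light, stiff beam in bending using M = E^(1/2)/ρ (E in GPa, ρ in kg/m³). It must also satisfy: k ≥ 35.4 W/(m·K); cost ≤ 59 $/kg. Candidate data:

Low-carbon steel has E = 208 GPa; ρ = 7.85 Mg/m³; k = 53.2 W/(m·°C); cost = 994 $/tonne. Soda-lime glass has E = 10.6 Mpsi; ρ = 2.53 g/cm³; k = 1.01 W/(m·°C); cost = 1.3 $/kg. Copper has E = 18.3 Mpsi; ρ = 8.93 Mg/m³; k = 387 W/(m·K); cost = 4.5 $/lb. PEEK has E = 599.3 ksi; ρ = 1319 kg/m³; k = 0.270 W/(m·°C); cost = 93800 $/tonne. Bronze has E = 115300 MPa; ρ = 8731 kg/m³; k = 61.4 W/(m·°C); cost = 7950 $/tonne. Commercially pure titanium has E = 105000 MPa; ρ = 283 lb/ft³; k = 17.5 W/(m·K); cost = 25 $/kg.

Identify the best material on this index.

low-carbon steel

Screen on constraints: k ≥ 35.4 W/(m·K); cost ≤ 59 $/kg. Survivors: low-carbon steel, copper, bronze.
In SI units:
  low-carbon steel: E = 208.0 GPa, ρ = 7850 kg/m³
  copper: E = 126.2 GPa, ρ = 8930 kg/m³
  bronze: E = 115.3 GPa, ρ = 8731 kg/m³
  low-carbon steel: M = 1.84×10⁻³
  copper: M = 1.26×10⁻³
  bronze: M = 1.23×10⁻³
Highest index: low-carbon steel.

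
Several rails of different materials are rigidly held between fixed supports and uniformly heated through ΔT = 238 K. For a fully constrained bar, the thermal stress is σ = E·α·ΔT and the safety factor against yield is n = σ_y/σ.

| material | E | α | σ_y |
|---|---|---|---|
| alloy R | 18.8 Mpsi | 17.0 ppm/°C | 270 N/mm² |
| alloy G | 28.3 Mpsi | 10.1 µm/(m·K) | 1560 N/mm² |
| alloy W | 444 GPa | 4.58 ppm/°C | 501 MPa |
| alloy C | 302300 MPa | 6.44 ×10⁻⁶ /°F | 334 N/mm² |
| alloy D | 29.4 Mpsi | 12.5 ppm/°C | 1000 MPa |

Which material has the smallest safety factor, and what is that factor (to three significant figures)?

With everything in SI (GPa, ×10⁻⁶/K, MPa):
  alloy R: E = 129.6, α = 17.0, σ_y = 270.0 → σ = 524 MPa, n = 0.515
  alloy G: E = 195.1, α = 10.1, σ_y = 1560 → σ = 469 MPa, n = 3.33
  alloy W: E = 444.0, α = 4.58, σ_y = 501.0 → σ = 484 MPa, n = 1.04
  alloy C: E = 302.3, α = 11.6, σ_y = 334.0 → σ = 834 MPa, n = 0.400
  alloy D: E = 202.7, α = 12.5, σ_y = 1000 → σ = 603 MPa, n = 1.66
Alloy C has the lowest safety factor, n = 0.400.

alloy C, n = 0.400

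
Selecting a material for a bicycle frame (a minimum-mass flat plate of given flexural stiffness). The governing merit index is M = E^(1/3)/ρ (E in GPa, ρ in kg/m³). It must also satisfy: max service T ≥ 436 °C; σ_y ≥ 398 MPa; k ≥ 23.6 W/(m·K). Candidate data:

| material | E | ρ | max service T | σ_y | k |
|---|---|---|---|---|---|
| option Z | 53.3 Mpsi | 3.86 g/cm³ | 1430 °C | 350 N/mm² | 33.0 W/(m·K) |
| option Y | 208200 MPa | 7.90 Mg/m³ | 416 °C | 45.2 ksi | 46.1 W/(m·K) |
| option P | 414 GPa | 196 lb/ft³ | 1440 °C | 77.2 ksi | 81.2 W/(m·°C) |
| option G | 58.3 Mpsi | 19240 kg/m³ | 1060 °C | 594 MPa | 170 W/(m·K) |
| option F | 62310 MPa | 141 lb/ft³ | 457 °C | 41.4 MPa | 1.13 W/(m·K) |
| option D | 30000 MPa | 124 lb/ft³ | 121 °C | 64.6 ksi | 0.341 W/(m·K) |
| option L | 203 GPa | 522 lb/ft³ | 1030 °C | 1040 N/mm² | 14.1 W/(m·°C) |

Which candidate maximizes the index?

option P

Screen on constraints: max service T ≥ 436 °C; σ_y ≥ 398 MPa; k ≥ 23.6 W/(m·K). Survivors: option P, option G.
Putting every candidate on a common basis:
  option P: E = 414.0 GPa, ρ = 3140 kg/m³
  option G: E = 402.0 GPa, ρ = 19240 kg/m³
  option P: M = 2.37×10⁻³
  option G: M = 0.384×10⁻³
Highest index: option P.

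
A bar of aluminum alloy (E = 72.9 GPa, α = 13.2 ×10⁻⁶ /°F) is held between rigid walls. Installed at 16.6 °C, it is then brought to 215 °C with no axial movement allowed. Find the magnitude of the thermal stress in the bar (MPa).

344 MPa

α = 13.2×10⁻⁶/°F × 9/5 = 23.8×10⁻⁶/K.
ΔT = 198.4 K. Constrained thermal stress σ = E·α·ΔT = 72.90×10³ MPa × 23.8×10⁻⁶ × 198.4 = 344 MPa (compressive).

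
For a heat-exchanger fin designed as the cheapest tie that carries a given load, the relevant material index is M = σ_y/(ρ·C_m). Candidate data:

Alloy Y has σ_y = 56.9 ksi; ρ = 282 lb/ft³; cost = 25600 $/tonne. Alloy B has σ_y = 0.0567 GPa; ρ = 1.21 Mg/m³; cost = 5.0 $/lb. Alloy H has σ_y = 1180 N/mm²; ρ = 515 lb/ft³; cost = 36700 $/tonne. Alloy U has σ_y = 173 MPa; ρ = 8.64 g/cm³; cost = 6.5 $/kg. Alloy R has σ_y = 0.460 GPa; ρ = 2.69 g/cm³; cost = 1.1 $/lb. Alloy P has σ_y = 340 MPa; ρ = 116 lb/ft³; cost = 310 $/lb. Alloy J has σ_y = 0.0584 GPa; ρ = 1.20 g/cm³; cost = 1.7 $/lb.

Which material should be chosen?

alloy R

After converting to SI:
  alloy Y: σ_y = 392.3 MPa, ρ = 4517 kg/m³, cost = 25.60 $/kg
  alloy B: σ_y = 56.70 MPa, ρ = 1210 kg/m³, cost = 11.02 $/kg
  alloy H: σ_y = 1180 MPa, ρ = 8250 kg/m³, cost = 36.70 $/kg
  alloy U: σ_y = 173.0 MPa, ρ = 8640 kg/m³, cost = 6.500 $/kg
  alloy R: σ_y = 460.0 MPa, ρ = 2690 kg/m³, cost = 2.425 $/kg
  alloy P: σ_y = 340.0 MPa, ρ = 1858 kg/m³, cost = 683.4 $/kg
  alloy J: σ_y = 58.40 MPa, ρ = 1200 kg/m³, cost = 3.748 $/kg
  alloy R: M = 70.5 kN·m per $
  alloy J: M = 13.0 kN·m per $
  alloy B: M = 4.25 kN·m per $
  alloy H: M = 3.90 kN·m per $
  alloy Y: M = 3.39 kN·m per $
  alloy U: M = 3.08 kN·m per $
  alloy P: M = 0.268 kN·m per $
Alloy R has the largest M.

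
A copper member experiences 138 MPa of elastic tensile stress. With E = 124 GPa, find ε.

1.11×10⁻³

ε = σ/E = 138 / 124000 = 1.11×10⁻³.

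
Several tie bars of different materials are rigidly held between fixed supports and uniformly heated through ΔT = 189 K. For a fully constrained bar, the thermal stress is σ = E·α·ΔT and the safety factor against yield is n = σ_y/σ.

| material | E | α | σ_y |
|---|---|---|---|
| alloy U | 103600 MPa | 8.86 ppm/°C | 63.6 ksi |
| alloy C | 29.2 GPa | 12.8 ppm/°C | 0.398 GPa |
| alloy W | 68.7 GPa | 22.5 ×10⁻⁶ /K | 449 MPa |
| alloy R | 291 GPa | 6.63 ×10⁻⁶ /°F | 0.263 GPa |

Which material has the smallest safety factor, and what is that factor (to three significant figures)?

alloy R, n = 0.401

In consistent units (E in GPa, α in ×10⁻⁶/K, σ_y in MPa):
  alloy U: E = 103.6, α = 8.86, σ_y = 438.5 → σ = 173 MPa, n = 2.53
  alloy C: E = 29.20, α = 12.8, σ_y = 398.0 → σ = 70.6 MPa, n = 5.63
  alloy W: E = 68.70, α = 22.5, σ_y = 449.0 → σ = 292 MPa, n = 1.54
  alloy R: E = 291.0, α = 11.9, σ_y = 263.0 → σ = 656 MPa, n = 0.401
Smallest n: alloy R with n = 0.401.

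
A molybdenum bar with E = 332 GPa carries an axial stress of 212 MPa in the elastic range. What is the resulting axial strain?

ε = σ/E = 212 / 332000 = 6.39×10⁻⁴.

6.39×10⁻⁴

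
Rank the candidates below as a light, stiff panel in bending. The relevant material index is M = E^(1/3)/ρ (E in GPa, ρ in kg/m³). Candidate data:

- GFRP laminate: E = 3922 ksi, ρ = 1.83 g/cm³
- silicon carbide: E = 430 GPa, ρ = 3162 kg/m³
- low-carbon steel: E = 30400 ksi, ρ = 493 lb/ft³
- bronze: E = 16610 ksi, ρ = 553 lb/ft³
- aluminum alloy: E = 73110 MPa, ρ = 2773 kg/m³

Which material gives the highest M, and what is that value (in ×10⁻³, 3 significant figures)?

Convert each candidate to consistent units, then evaluate M:
  GFRP laminate: E = 27.04 GPa, ρ = 1830 kg/m³
  silicon carbide: E = 430.0 GPa, ρ = 3162 kg/m³
  low-carbon steel: E = 209.6 GPa, ρ = 7897 kg/m³
  bronze: E = 114.5 GPa, ρ = 8858 kg/m³
  aluminum alloy: E = 73.11 GPa, ρ = 2773 kg/m³
  silicon carbide: M = 2.39×10⁻³
  GFRP laminate: M = 1.64×10⁻³
  aluminum alloy: M = 1.51×10⁻³
  low-carbon steel: M = 0.752×10⁻³
  bronze: M = 0.548×10⁻³
The maximum is for silicon carbide.

silicon carbide, M = 2.39×10⁻³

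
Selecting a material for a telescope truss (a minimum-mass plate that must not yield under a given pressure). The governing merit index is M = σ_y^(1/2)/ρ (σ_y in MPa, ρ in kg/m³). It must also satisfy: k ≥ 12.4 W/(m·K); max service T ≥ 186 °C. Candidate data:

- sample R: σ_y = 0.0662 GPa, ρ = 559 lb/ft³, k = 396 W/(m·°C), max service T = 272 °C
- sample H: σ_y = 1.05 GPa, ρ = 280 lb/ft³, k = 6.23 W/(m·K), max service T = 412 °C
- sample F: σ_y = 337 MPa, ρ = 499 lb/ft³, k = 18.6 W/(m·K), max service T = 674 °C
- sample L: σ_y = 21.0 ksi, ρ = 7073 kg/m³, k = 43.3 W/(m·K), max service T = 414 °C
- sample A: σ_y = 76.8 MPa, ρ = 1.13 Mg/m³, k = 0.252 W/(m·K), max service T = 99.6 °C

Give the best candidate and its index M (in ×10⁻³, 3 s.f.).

Screen on constraints: k ≥ 12.4 W/(m·K); max service T ≥ 186 °C. Survivors: sample R, sample F, sample L.
Convert each candidate to consistent units, then evaluate M:
  sample R: σ_y = 66.20 MPa, ρ = 8954 kg/m³
  sample F: σ_y = 337.0 MPa, ρ = 7993 kg/m³
  sample L: σ_y = 144.8 MPa, ρ = 7073 kg/m³
  sample F: M = 2.30×10⁻³
  sample L: M = 1.70×10⁻³
  sample R: M = 0.909×10⁻³
Sample F has the largest M.

sample F, M = 2.30×10⁻³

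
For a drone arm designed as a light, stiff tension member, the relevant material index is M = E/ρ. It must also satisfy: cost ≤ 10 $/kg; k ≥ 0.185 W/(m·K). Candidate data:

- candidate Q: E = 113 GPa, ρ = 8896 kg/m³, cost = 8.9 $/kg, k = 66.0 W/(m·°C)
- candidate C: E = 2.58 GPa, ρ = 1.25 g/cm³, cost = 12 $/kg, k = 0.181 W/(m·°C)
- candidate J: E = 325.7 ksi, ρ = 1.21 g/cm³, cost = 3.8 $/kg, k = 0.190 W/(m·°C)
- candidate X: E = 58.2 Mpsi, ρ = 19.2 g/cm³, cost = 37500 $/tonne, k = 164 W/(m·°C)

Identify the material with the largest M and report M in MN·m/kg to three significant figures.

Screen on constraints: cost ≤ 10 $/kg; k ≥ 0.185 W/(m·K). Survivors: candidate Q, candidate J.
Normalizing units and computing the index:
  candidate Q: E = 113.0 GPa, ρ = 8896 kg/m³
  candidate J: E = 2.246 GPa, ρ = 1210 kg/m³
  candidate Q: M = 12.7 MN·m/kg
  candidate J: M = 1.86 MN·m/kg
Candidate Q ranks first.

candidate Q, M = 12.7 MN·m/kg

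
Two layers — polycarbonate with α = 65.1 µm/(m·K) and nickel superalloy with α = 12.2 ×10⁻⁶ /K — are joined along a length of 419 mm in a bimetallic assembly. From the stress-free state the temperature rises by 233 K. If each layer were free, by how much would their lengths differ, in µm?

5160 µm

Δα = |65.1 − 12.2|×10⁻⁶/K = 52.9×10⁻⁶/K.
ΔL_mismatch = Δα·L·ΔT = 52.9×10⁻⁶ × 419.0 mm × 233.0 K = 5160 µm.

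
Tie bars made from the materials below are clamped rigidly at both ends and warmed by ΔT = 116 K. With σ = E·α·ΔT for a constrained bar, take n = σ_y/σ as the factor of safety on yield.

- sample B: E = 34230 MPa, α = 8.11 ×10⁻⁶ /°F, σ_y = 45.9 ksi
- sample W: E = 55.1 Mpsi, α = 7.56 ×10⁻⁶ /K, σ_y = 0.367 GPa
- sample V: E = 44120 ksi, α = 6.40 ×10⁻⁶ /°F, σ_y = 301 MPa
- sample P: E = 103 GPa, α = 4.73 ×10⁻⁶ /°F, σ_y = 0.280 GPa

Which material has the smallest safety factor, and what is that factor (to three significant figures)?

sample V, n = 0.740

In consistent units (E in GPa, α in ×10⁻⁶/K, σ_y in MPa):
  sample B: E = 34.23, α = 14.6, σ_y = 316.5 → σ = 58.0 MPa, n = 5.46
  sample W: E = 379.9, α = 7.56, σ_y = 367.0 → σ = 333 MPa, n = 1.10
  sample V: E = 304.2, α = 11.5, σ_y = 301.0 → σ = 407 MPa, n = 0.740
  sample P: E = 103.0, α = 8.51, σ_y = 280.0 → σ = 102 MPa, n = 2.75
The minimum is sample V at n = 0.740.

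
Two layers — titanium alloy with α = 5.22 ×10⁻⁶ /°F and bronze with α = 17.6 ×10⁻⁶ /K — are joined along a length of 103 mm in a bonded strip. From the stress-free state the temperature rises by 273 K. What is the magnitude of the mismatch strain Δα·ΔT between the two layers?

2.24×10⁻³

titanium alloy: α = 5.22×10⁻⁶/°F × 9/5 = 9.40×10⁻⁶/K.
Δα = |9.40 − 17.6|×10⁻⁶/K = 8.20×10⁻⁶/K.
Mismatch strain = Δα·ΔT = 8.20×10⁻⁶ × 273.0 = 2.24×10⁻³.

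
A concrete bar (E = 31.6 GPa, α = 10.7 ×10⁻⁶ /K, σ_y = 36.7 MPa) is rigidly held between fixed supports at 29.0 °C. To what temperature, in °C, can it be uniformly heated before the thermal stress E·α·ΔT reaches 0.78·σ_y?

E·α·ΔT = 28.63 MPa ⇒ ΔT = 28.63 / (31.60×10³ × 10.7×10⁻⁶) = 84.66 K.
T = 29.0 + 84.66 = 113.7 °C.

114 °C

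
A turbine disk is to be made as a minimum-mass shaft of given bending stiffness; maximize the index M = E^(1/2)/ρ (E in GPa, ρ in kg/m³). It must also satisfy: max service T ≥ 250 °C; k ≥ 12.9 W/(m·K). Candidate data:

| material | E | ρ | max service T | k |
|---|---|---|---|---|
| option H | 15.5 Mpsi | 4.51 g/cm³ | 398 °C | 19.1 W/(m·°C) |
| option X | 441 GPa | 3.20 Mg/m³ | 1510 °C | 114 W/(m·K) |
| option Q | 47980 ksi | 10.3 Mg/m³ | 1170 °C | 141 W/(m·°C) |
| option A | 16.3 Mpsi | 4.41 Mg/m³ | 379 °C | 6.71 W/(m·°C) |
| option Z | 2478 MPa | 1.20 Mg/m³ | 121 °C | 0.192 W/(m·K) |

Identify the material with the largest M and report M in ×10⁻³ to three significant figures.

Screen on constraints: max service T ≥ 250 °C; k ≥ 12.9 W/(m·K). Survivors: option H, option X, option Q.
Putting every candidate on a common basis:
  option H: E = 106.9 GPa, ρ = 4510 kg/m³
  option X: E = 441.0 GPa, ρ = 3200 kg/m³
  option Q: E = 330.8 GPa, ρ = 10300 kg/m³
  option X: M = 6.56×10⁻³
  option H: M = 2.29×10⁻³
  option Q: M = 1.77×10⁻³
Option X has the largest M.

option X, M = 6.56×10⁻³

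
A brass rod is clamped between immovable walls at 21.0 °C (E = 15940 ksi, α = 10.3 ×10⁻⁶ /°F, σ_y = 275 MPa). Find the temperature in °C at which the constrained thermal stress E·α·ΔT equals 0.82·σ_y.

132 °C

E = 15940 ksi = 109.9 GPa.
α = 10.3×10⁻⁶/°F × 9/5 = 18.5×10⁻⁶/K.
E·α·ΔT = 225.5 MPa ⇒ ΔT = 225.5 / (109.9×10³ × 18.5×10⁻⁶) = 110.7 K.
T = 21.0 + 110.7 = 131.7 °C.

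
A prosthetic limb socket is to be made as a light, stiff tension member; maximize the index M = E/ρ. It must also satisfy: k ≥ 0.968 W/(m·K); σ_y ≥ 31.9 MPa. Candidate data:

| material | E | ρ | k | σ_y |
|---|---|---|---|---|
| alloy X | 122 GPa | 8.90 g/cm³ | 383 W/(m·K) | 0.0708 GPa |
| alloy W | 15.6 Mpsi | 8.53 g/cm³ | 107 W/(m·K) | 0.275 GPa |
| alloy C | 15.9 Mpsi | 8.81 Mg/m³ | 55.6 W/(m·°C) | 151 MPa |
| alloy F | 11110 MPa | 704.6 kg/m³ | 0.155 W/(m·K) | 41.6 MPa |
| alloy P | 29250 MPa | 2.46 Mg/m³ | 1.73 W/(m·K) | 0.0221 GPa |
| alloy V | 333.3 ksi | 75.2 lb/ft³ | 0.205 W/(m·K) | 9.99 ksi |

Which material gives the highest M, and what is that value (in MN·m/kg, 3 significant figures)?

Screen on constraints: k ≥ 0.968 W/(m·K); σ_y ≥ 31.9 MPa. Survivors: alloy X, alloy W, alloy C.
Normalizing units and computing the index:
  alloy X: E = 122.0 GPa, ρ = 8900 kg/m³
  alloy W: E = 107.6 GPa, ρ = 8530 kg/m³
  alloy C: E = 109.6 GPa, ρ = 8810 kg/m³
  alloy X: M = 13.7 MN·m/kg
  alloy W: M = 12.6 MN·m/kg
  alloy C: M = 12.4 MN·m/kg
The maximum is for alloy X.

alloy X, M = 13.7 MN·m/kg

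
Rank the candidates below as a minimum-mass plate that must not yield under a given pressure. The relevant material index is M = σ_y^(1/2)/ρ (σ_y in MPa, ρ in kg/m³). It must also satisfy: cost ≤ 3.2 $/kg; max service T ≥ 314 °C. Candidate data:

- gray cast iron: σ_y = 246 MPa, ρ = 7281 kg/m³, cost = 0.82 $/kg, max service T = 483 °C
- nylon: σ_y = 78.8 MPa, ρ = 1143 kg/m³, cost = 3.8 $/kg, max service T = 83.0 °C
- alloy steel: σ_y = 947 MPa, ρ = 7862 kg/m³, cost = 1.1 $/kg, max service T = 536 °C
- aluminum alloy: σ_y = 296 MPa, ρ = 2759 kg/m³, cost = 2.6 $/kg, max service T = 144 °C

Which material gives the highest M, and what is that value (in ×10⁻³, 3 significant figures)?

Screen on constraints: cost ≤ 3.2 $/kg; max service T ≥ 314 °C. Survivors: gray cast iron, alloy steel.
Evaluate M for each candidate:
  alloy steel: M = 3.91×10⁻³
  gray cast iron: M = 2.15×10⁻³
Alloy steel ranks first.

alloy steel, M = 3.91×10⁻³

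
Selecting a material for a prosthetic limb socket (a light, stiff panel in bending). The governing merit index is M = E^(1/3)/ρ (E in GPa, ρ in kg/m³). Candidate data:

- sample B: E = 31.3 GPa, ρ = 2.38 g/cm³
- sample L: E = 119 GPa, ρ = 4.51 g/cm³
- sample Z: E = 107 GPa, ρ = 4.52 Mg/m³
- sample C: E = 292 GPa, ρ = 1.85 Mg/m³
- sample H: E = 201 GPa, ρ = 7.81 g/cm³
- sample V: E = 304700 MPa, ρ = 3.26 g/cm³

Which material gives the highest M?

In SI units:
  sample B: E = 31.30 GPa, ρ = 2380 kg/m³
  sample L: E = 119.0 GPa, ρ = 4510 kg/m³
  sample Z: E = 107.0 GPa, ρ = 4520 kg/m³
  sample C: E = 292.0 GPa, ρ = 1850 kg/m³
  sample H: E = 201.0 GPa, ρ = 7810 kg/m³
  sample V: E = 304.7 GPa, ρ = 3260 kg/m³
  sample C: M = 3.59×10⁻³
  sample V: M = 2.06×10⁻³
  sample B: M = 1.32×10⁻³
  sample L: M = 1.09×10⁻³
  sample Z: M = 1.05×10⁻³
  sample H: M = 0.750×10⁻³
The maximum is for sample C.

sample C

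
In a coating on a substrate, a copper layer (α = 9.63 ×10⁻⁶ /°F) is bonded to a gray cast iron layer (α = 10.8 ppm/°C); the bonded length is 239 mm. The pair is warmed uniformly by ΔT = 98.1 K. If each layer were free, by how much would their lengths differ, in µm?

153 µm

copper: α = 9.63×10⁻⁶/°F × 9/5 = 17.3×10⁻⁶/K.
Δα = |17.3 − 10.8|×10⁻⁶/K = 6.53×10⁻⁶/K.
ΔL_mismatch = Δα·L·ΔT = 6.53×10⁻⁶ × 239.0 mm × 98.1 K = 153 µm.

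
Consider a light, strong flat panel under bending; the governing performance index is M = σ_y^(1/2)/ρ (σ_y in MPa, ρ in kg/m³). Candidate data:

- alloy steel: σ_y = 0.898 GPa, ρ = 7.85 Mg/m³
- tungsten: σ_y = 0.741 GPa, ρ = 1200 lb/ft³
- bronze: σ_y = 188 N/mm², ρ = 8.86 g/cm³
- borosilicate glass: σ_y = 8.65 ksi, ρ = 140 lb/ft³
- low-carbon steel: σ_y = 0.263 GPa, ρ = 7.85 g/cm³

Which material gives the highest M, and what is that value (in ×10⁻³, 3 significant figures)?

In SI units:
  alloy steel: σ_y = 898.0 MPa, ρ = 7850 kg/m³
  tungsten: σ_y = 741.0 MPa, ρ = 19220 kg/m³
  bronze: σ_y = 188.0 MPa, ρ = 8860 kg/m³
  borosilicate glass: σ_y = 59.64 MPa, ρ = 2243 kg/m³
  low-carbon steel: σ_y = 263.0 MPa, ρ = 7850 kg/m³
  alloy steel: M = 3.82×10⁻³
  borosilicate glass: M = 3.44×10⁻³
  low-carbon steel: M = 2.07×10⁻³
  bronze: M = 1.55×10⁻³
  tungsten: M = 1.42×10⁻³
Highest index: alloy steel.

alloy steel, M = 3.82×10⁻³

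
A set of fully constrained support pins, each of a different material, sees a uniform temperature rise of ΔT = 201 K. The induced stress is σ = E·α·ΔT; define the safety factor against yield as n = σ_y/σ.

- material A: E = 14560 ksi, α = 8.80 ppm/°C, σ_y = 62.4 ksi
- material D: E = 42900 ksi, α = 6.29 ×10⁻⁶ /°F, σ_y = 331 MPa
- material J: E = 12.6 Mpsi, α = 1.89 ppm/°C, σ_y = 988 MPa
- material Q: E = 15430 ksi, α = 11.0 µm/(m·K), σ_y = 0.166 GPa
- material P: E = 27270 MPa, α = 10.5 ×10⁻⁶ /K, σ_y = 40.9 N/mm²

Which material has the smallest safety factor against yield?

Converting E to GPa, α to ×10⁻⁶/K, σ_y to MPa, then σ and n for each:
  material A: E = 100.4, α = 8.80, σ_y = 430.2 → σ = 178 MPa, n = 2.42
  material D: E = 295.8, α = 11.3, σ_y = 331.0 → σ = 673 MPa, n = 0.492
  material J: E = 86.87, α = 1.89, σ_y = 988.0 → σ = 33.0 MPa, n = 29.9
  material Q: E = 106.4, α = 11.0, σ_y = 166.0 → σ = 235 MPa, n = 0.706
  material P: E = 27.27, α = 10.5, σ_y = 40.90 → σ = 57.6 MPa, n = 0.711
The minimum is material D at n = 0.492.

material D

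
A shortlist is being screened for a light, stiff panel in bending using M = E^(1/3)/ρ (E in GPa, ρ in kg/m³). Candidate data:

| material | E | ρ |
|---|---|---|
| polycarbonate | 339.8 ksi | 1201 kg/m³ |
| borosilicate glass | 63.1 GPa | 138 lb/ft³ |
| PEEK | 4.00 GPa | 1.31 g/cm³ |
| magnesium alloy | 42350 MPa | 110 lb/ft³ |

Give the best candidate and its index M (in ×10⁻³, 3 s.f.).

After converting to SI:
  polycarbonate: E = 2.343 GPa, ρ = 1201 kg/m³
  borosilicate glass: E = 63.10 GPa, ρ = 2211 kg/m³
  PEEK: E = 4.000 GPa, ρ = 1310 kg/m³
  magnesium alloy: E = 42.35 GPa, ρ = 1762 kg/m³
  magnesium alloy: M = 1.98×10⁻³
  borosilicate glass: M = 1.80×10⁻³
  PEEK: M = 1.21×10⁻³
  polycarbonate: M = 1.11×10⁻³
Magnesium alloy has the largest M.

magnesium alloy, M = 1.98×10⁻³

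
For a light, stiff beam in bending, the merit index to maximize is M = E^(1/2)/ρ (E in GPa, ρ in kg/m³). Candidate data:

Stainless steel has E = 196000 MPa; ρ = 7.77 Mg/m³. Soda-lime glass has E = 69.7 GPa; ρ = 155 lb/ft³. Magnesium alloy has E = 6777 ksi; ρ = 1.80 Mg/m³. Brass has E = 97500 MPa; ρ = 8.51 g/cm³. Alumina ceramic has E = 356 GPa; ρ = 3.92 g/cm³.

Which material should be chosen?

alumina ceramic

Putting every candidate on a common basis:
  stainless steel: E = 196.0 GPa, ρ = 7770 kg/m³
  soda-lime glass: E = 69.70 GPa, ρ = 2483 kg/m³
  magnesium alloy: E = 46.73 GPa, ρ = 1800 kg/m³
  brass: E = 97.50 GPa, ρ = 8510 kg/m³
  alumina ceramic: E = 356.0 GPa, ρ = 3920 kg/m³
  alumina ceramic: M = 4.81×10⁻³
  magnesium alloy: M = 3.80×10⁻³
  soda-lime glass: M = 3.36×10⁻³
  stainless steel: M = 1.80×10⁻³
  brass: M = 1.16×10⁻³
Alumina ceramic has the largest M.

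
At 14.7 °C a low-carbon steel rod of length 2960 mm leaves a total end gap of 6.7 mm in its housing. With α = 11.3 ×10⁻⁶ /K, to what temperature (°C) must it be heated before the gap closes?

α·L₀·ΔT = 6.7 mm ⇒ ΔT = 6.7 / (11.3×10⁻⁶ × 2960.0) = 200.3 K.
T = 14.7 + 200.3 = 215.0 °C.

215 °C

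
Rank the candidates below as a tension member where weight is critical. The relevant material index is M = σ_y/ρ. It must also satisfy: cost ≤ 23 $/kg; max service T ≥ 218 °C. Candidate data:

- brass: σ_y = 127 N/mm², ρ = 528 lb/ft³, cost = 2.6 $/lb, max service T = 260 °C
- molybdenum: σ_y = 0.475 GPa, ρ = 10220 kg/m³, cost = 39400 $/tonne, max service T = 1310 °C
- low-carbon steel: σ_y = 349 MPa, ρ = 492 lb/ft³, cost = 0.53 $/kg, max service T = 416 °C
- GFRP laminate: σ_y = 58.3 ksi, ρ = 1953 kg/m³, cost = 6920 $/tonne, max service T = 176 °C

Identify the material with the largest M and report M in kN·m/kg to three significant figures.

Screen on constraints: cost ≤ 23 $/kg; max service T ≥ 218 °C. Survivors: brass, low-carbon steel.
Putting every candidate on a common basis:
  brass: σ_y = 127.0 MPa, ρ = 8458 kg/m³
  low-carbon steel: σ_y = 349.0 MPa, ρ = 7881 kg/m³
  low-carbon steel: M = 44.3 kN·m/kg
  brass: M = 15.0 kN·m/kg
Low-carbon steel ranks first.

low-carbon steel, M = 44.3 kN·m/kg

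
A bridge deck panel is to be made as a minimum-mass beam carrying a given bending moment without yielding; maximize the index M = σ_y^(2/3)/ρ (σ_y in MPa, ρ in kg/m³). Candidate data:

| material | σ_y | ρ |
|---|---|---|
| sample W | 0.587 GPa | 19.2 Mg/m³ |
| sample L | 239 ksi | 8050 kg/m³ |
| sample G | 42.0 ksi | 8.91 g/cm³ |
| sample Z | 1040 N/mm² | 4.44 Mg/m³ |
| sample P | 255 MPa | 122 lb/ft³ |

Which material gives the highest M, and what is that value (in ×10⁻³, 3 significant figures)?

sample Z, M = 23.1×10⁻³

After converting to SI:
  sample W: σ_y = 587.0 MPa, ρ = 19200 kg/m³
  sample L: σ_y = 1648 MPa, ρ = 8050 kg/m³
  sample G: σ_y = 289.6 MPa, ρ = 8910 kg/m³
  sample Z: σ_y = 1040 MPa, ρ = 4440 kg/m³
  sample P: σ_y = 255.0 MPa, ρ = 1954 kg/m³
  sample Z: M = 23.1×10⁻³
  sample P: M = 20.6×10⁻³
  sample L: M = 17.3×10⁻³
  sample G: M = 4.91×10⁻³
  sample W: M = 3.65×10⁻³
Highest index: sample Z.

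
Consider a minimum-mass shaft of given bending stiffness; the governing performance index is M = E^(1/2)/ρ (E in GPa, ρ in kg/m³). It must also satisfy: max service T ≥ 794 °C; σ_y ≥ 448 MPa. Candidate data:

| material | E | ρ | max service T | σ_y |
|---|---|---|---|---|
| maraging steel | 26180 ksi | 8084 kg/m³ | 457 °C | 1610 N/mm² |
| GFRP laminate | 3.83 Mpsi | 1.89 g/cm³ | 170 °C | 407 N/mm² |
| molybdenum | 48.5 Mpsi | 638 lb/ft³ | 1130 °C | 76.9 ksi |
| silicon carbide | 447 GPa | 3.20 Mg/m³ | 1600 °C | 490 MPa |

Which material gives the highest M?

Screen on constraints: max service T ≥ 794 °C; σ_y ≥ 448 MPa. Survivors: molybdenum, silicon carbide.
Putting every candidate on a common basis:
  molybdenum: E = 334.4 GPa, ρ = 10220 kg/m³
  silicon carbide: E = 447.0 GPa, ρ = 3200 kg/m³
  silicon carbide: M = 6.61×10⁻³
  molybdenum: M = 1.79×10⁻³
Silicon carbide ranks first.

silicon carbide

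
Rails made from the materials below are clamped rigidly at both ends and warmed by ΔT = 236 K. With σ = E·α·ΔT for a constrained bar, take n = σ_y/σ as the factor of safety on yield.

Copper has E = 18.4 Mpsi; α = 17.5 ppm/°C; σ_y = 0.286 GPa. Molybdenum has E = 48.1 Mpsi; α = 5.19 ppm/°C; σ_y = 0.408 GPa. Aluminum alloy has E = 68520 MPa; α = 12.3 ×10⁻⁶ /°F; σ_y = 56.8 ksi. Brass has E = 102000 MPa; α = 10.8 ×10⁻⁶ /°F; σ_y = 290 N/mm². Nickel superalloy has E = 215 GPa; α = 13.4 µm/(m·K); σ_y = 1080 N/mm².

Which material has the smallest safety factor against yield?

Converting E to GPa, α to ×10⁻⁶/K, σ_y to MPa, then σ and n for each:
  copper: E = 126.9, α = 17.5, σ_y = 286.0 → σ = 524 MPa, n = 0.546
  molybdenum: E = 331.6, α = 5.19, σ_y = 408.0 → σ = 406 MPa, n = 1.00
  aluminum alloy: E = 68.52, α = 22.1, σ_y = 391.6 → σ = 358 MPa, n = 1.09
  brass: E = 102.0, α = 19.4, σ_y = 290.0 → σ = 468 MPa, n = 0.620
  nickel superalloy: E = 215.0, α = 13.4, σ_y = 1080 → σ = 680 MPa, n = 1.59
Smallest n: copper with n = 0.546.

copper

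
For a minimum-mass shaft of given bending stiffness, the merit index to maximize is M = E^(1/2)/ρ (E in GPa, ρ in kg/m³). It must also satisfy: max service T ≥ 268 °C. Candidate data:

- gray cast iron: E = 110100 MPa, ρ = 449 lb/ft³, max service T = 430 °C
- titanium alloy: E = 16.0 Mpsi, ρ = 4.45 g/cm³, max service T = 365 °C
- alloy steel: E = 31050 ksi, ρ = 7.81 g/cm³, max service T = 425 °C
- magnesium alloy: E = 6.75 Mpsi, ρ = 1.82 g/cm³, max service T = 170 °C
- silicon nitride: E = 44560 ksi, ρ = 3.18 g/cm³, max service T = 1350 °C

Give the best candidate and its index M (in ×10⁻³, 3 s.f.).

silicon nitride, M = 5.51×10⁻³

Screen on constraints: max service T ≥ 268 °C. Survivors: gray cast iron, titanium alloy, alloy steel, silicon nitride.
Normalizing units and computing the index:
  gray cast iron: E = 110.1 GPa, ρ = 7192 kg/m³
  titanium alloy: E = 110.3 GPa, ρ = 4450 kg/m³
  alloy steel: E = 214.1 GPa, ρ = 7810 kg/m³
  silicon nitride: E = 307.2 GPa, ρ = 3180 kg/m³
  silicon nitride: M = 5.51×10⁻³
  titanium alloy: M = 2.36×10⁻³
  alloy steel: M = 1.87×10⁻³
  gray cast iron: M = 1.46×10⁻³
Silicon nitride has the largest M.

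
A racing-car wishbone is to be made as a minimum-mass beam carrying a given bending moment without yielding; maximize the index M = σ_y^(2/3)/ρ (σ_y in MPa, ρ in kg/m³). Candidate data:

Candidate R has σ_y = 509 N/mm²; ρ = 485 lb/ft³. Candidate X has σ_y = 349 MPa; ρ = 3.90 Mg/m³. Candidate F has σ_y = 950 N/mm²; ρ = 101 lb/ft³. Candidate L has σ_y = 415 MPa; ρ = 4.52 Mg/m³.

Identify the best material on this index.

candidate F

In SI units:
  candidate R: σ_y = 509.0 MPa, ρ = 7769 kg/m³
  candidate X: σ_y = 349.0 MPa, ρ = 3900 kg/m³
  candidate F: σ_y = 950.0 MPa, ρ = 1618 kg/m³
  candidate L: σ_y = 415.0 MPa, ρ = 4520 kg/m³
  candidate F: M = 59.7×10⁻³
  candidate X: M = 12.7×10⁻³
  candidate L: M = 12.3×10⁻³
  candidate R: M = 8.21×10⁻³
The maximum is for candidate F.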